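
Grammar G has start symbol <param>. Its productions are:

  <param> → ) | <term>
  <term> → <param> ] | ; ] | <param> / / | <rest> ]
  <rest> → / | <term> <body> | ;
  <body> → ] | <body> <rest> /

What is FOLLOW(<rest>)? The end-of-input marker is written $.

{ /, ] }

In <term> → <rest> ]: add FIRST(]) = { ] }.
In <body> → <body> <rest> /: add FIRST(/) = { / }.
Union: FOLLOW(<rest>) = { /, ] }.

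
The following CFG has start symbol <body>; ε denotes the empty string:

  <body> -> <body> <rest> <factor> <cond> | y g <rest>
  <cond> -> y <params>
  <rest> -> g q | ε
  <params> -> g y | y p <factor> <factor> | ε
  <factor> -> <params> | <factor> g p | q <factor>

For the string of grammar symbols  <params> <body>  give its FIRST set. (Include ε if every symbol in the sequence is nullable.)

Add FIRST(<params>)\{ε} = { g, y }; <params> is nullable, continue.
Add FIRST(<body>) = { y }; <body> is not nullable, stop.

{ g, y }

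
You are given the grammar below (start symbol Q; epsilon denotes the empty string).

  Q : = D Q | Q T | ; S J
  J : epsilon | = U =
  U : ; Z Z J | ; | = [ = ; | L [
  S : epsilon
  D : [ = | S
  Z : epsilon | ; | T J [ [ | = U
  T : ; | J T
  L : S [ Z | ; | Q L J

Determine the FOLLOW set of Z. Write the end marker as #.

In U : ; Z Z J: add FIRST(Z J)\{epsilon} = { ;, = }.
  Since Z J is nullable, also add FOLLOW(U) = { ;, =, [ }.
In U : ; Z Z J: add FIRST(J)\{epsilon} = { = }.
  Since J is nullable, also add FOLLOW(U) = { ;, =, [ }.
In L : S [ Z: Z is at the end, add FOLLOW(L) = { =, [ }.
Union: FOLLOW(Z) = { ;, =, [ }.

{ ;, =, [ }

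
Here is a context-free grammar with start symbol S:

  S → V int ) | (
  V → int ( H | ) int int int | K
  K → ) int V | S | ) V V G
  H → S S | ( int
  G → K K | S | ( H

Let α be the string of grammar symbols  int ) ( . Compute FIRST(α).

{ int }

int is a terminal; add {int} and stop.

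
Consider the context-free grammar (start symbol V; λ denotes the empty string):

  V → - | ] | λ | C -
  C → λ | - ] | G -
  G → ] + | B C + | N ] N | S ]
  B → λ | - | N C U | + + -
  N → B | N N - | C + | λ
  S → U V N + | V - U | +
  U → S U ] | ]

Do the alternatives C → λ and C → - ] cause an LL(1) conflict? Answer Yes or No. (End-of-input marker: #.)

FIRST(λ) = { λ } and FIRST(- ]) = { - }.
The first alternative is nullable and FOLLOW(C) = { +, -, ] } shares - with FIRST of the second — conflict.

Yes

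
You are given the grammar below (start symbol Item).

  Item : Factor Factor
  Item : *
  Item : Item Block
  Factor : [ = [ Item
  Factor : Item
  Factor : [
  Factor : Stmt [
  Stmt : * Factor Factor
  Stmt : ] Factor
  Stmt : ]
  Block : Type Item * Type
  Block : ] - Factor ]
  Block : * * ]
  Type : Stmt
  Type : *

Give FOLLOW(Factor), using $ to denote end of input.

In Item : Factor Factor: add FIRST(Factor) = { *, [, ] }.
In Item : Factor Factor: Factor is at the end, add FOLLOW(Item) = { $, *, [, ] }.
In Stmt : * Factor Factor: add FIRST(Factor) = { *, [, ] }.
In Stmt : * Factor Factor: Factor is at the end, add FOLLOW(Stmt) = { $, *, [, ] }.
In Stmt : ] Factor: Factor is at the end, add FOLLOW(Stmt) = { $, *, [, ] }.
In Block : ] - Factor ]: add FIRST(]) = { ] }.
Union: FOLLOW(Factor) = { $, *, [, ] }.

{ $, *, [, ] }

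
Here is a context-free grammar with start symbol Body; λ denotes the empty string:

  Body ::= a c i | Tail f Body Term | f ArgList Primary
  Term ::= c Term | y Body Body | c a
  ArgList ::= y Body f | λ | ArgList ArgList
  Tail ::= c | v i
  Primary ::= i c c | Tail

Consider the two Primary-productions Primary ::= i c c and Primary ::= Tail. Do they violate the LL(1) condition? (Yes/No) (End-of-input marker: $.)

FIRST(i c c) = { i } and FIRST(Tail) = { c, v }.
The FIRST sets are disjoint and neither alternative is nullable — no conflict.

No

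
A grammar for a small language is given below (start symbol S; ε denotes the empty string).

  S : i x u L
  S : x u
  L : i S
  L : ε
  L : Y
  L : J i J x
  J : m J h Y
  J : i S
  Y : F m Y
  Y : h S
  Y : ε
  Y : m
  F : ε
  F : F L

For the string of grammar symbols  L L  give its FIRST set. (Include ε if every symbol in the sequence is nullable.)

{ h, i, m, ε }

Add FIRST(L)\{ε} = { h, i, m }; L is nullable, continue.
Add FIRST(L)\{ε} = { h, i, m }; L is nullable, continue.
Every symbol is nullable, so include ε.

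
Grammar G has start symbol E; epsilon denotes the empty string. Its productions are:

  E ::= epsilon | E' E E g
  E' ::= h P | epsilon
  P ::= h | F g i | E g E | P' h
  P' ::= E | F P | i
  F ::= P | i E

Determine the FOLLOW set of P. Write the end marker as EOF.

{ g, h, i }

In E' ::= h P: P is at the end, add FOLLOW(E') = { g, h }.
In P' ::= F P: P is at the end, add FOLLOW(P') = { h }.
In F ::= P: P is at the end, add FOLLOW(F) = { g, h, i }.
Union: FOLLOW(P) = { g, h, i }.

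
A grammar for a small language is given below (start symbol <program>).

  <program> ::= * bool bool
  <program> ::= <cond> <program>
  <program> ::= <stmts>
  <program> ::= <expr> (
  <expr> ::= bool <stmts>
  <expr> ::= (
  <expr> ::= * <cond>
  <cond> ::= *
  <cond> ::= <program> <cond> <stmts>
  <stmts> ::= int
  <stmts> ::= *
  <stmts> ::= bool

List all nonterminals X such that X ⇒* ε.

No nonterminal has an empty production or an RHS whose symbols are all nullable.

{ } (none)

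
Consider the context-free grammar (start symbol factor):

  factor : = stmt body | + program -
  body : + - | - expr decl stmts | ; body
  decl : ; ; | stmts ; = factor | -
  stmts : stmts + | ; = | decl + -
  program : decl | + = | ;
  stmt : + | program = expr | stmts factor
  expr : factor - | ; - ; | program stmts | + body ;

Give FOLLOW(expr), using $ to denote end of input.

In body : - expr decl stmts: add FIRST(decl stmts) = { -, ; }.
In stmt : program = expr: expr is at the end, add FOLLOW(stmt) = { +, -, ; }.
Union: FOLLOW(expr) = { +, -, ; }.

{ +, -, ; }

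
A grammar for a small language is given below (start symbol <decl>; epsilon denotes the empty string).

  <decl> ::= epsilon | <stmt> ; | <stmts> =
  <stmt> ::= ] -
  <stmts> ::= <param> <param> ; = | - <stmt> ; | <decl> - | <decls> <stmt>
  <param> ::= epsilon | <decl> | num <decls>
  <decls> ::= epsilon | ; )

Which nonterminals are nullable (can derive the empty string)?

Directly nullable (have an epsilon-production): <decl>, <param>, <decls>.
No other nonterminal has a production whose RHS symbols are all nullable.

{ <decl>, <decls>, <param> }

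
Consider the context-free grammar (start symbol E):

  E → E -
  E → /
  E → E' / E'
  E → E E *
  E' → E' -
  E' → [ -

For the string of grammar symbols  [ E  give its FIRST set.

{ [ }

[ is a terminal; add {[} and stop.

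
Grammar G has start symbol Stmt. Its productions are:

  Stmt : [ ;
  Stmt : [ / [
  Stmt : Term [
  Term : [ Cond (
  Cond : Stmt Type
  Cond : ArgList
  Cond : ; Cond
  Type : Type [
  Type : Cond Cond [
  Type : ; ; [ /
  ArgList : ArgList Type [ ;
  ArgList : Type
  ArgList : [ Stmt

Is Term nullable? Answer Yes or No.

No nonterminal in this grammar is nullable.
No production of Term has an RHS whose symbols are all nullable, so Term is not nullable.

No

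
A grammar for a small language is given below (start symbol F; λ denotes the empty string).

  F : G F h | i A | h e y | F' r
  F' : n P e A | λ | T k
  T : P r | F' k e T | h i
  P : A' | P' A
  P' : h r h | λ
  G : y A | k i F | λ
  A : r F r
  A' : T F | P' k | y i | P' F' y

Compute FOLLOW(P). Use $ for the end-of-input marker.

In F' : n P e A: add FIRST(e A) = { e }.
In T : P r: add FIRST(r) = { r }.
Union: FOLLOW(P) = { e, r }.

{ e, r }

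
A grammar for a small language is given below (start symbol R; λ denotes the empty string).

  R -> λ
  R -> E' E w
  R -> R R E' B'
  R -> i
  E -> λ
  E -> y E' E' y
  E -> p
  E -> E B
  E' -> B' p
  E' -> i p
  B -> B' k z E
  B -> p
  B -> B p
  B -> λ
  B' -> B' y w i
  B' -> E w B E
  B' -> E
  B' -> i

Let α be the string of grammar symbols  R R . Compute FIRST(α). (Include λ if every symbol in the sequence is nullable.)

{ i, k, p, w, y, λ }

Add FIRST(R)\{λ} = { i, k, p, w, y }; R is nullable, continue.
Add FIRST(R)\{λ} = { i, k, p, w, y }; R is nullable, continue.
Every symbol is nullable, so include λ.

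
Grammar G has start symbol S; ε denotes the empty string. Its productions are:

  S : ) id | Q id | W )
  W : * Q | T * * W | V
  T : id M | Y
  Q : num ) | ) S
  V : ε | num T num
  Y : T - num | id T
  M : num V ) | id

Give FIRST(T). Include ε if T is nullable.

T : id M contributes {id}.
From T : Y: add FIRST(Y) = { id }.
Union: FIRST(T) = { id }.

{ id }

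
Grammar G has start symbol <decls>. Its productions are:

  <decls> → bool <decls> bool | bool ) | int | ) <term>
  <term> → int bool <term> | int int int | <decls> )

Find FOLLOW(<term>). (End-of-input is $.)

In <decls> → ) <term>: <term> is at the end, add FOLLOW(<decls>) = { $, ), bool }.
In <term> → int bool <term>: <term> is at the end, add FOLLOW(<term>) = { $, ), bool }.
Union: FOLLOW(<term>) = { $, ), bool }.

{ $, ), bool }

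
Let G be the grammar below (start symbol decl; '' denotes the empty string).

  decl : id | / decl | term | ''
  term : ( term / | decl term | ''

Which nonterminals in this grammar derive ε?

Directly nullable (have an ''-production): decl, term.

{ decl, term }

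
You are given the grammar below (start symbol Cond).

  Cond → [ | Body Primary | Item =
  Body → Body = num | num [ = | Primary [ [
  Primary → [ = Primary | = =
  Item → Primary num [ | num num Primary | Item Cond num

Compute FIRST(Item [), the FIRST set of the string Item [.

{ =, [, num }

Add FIRST(Item) = { =, [, num }; Item is not nullable, stop.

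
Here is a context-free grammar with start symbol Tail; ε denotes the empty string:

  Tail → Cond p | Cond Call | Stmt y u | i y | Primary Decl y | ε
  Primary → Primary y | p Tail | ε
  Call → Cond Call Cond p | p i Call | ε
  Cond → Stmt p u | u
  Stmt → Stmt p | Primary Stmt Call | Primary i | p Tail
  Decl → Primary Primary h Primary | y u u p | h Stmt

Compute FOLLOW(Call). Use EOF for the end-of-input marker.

{ EOF, h, i, p, u, y }

In Tail → Cond Call: Call is at the end, add FOLLOW(Tail) = { EOF, h, i, p, u, y }.
In Call → Cond Call Cond p: add FIRST(Cond p) = { i, p, u, y }.
In Call → p i Call: Call is at the end, add FOLLOW(Call) = { EOF, h, i, p, u, y }.
In Stmt → Primary Stmt Call: Call is at the end, add FOLLOW(Stmt) = { i, p, u, y }.
Union: FOLLOW(Call) = { EOF, h, i, p, u, y }.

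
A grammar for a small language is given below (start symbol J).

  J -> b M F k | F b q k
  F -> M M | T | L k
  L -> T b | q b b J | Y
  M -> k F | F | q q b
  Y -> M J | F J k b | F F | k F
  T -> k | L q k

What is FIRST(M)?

M -> k F contributes {k}.
From M -> F: add FIRST(F) = { k, q }.
M -> q q b contributes {q}.
Union: FIRST(M) = { k, q }.

{ k, q }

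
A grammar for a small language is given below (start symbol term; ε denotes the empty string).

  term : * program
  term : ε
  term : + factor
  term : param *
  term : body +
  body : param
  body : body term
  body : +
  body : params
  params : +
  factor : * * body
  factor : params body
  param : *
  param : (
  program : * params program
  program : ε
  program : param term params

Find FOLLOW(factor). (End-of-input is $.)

In term : + factor: factor is at the end, add FOLLOW(term) = { $, (, *, + }.
Union: FOLLOW(factor) = { $, (, *, + }.

{ $, (, *, + }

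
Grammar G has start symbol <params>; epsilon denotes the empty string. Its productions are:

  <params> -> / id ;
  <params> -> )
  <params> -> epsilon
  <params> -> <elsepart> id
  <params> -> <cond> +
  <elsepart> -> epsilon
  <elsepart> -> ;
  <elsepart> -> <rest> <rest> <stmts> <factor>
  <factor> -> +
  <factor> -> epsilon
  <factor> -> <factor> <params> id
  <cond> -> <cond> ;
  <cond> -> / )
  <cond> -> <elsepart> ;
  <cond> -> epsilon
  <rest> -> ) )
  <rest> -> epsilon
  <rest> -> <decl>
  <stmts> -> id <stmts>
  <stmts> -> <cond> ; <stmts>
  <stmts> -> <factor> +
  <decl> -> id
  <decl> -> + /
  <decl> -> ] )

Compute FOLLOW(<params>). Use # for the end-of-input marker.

{ #, id }

<params> is the start symbol, so # ∈ FOLLOW(<params>).
In <factor> -> <factor> <params> id: add FIRST(id) = { id }.
Union: FOLLOW(<params>) = { #, id }.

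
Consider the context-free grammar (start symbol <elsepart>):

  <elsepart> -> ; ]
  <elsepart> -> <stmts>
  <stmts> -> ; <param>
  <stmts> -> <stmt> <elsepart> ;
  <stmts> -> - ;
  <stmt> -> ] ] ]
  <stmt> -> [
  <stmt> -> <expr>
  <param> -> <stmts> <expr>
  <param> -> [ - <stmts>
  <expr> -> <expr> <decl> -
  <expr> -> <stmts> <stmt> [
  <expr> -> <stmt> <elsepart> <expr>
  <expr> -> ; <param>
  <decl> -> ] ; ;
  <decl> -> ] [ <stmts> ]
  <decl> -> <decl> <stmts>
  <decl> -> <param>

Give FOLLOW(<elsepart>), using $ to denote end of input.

<elsepart> is the start symbol, so $ ∈ FOLLOW(<elsepart>).
In <stmts> -> <stmt> <elsepart> ;: add FIRST(;) = { ; }.
In <expr> -> <stmt> <elsepart> <expr>: add FIRST(<expr>) = { -, ;, [, ] }.
Union: FOLLOW(<elsepart>) = { $, -, ;, [, ] }.

{ $, -, ;, [, ] }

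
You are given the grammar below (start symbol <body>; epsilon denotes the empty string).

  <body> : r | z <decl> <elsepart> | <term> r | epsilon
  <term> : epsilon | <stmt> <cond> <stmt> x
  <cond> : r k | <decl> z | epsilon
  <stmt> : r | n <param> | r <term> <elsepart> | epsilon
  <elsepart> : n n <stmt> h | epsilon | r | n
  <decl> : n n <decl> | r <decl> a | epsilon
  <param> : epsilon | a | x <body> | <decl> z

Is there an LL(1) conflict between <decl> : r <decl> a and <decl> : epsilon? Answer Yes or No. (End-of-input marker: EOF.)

FIRST(r <decl> a) = { r } and FIRST(epsilon) = { epsilon }.
The second alternative is nullable and FOLLOW(<decl>) = { EOF, a, h, n, r, x, z } shares r with FIRST of the first — conflict.

Yes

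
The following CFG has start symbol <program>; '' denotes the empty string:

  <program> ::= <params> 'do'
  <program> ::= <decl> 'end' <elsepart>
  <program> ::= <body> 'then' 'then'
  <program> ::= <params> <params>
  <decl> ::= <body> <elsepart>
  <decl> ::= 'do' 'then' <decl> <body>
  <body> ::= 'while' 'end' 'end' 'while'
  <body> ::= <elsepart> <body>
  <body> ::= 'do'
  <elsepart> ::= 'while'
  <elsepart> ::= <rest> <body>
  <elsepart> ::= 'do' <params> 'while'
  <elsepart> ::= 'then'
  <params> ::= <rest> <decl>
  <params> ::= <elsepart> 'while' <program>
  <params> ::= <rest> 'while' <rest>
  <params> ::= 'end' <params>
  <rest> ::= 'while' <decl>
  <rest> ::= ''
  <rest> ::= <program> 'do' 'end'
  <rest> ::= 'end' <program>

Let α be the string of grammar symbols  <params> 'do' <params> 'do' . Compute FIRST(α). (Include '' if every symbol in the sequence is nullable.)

{ 'do', 'end', 'then', 'while' }

Add FIRST(<params>) = { 'do', 'end', 'then', 'while' }; <params> is not nullable, stop.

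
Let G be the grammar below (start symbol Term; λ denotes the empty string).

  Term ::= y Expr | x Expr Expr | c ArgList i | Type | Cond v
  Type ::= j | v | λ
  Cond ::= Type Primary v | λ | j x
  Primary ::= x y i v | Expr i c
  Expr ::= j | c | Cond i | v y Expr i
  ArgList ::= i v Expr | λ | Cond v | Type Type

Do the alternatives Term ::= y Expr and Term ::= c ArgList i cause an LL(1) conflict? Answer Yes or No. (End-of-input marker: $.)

No

FIRST(y Expr) = { y } and FIRST(c ArgList i) = { c }.
The FIRST sets are disjoint and neither alternative is nullable — no conflict.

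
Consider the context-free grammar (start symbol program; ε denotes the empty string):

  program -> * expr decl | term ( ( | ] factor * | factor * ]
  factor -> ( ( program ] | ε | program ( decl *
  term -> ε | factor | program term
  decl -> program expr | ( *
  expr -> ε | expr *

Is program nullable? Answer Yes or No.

Nullable nonterminals: expr, factor, term.
No production of program has an RHS whose symbols are all nullable, so program is not nullable.

No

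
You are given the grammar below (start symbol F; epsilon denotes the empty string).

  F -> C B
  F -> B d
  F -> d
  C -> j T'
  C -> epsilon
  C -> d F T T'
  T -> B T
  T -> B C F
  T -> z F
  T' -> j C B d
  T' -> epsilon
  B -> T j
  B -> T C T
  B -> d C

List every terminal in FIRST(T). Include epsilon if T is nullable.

From T -> B T: add FIRST(B) = { d, z }.
From T -> B C F: add FIRST(B) = { d, z }.
T -> z F contributes {z}.
Union: FIRST(T) = { d, z }.

{ d, z }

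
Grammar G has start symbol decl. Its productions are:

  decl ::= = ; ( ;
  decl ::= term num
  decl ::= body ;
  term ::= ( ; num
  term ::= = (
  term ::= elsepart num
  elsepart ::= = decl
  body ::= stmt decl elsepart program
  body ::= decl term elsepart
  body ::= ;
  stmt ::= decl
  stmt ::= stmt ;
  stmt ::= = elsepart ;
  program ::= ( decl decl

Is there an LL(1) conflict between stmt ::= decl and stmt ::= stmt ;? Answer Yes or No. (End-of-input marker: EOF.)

FIRST(decl) = { (, ;, = } and FIRST(stmt ;) = { (, ;, = }.
Both contain (, so the two alternatives are not disjoint — LL(1) conflict.

Yes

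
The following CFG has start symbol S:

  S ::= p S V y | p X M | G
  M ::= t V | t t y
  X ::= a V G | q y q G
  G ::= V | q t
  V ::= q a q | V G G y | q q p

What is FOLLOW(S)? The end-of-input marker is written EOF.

{ EOF, q }

S is the start symbol, so EOF ∈ FOLLOW(S).
In S ::= p S V y: add FIRST(V y) = { q }.
Union: FOLLOW(S) = { EOF, q }.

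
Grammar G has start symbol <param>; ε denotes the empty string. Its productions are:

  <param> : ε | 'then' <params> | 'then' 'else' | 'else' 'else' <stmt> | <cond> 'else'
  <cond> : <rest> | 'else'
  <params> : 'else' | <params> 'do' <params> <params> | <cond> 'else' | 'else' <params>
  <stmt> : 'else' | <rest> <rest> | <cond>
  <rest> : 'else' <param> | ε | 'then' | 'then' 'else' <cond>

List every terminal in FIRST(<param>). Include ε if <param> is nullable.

<param> : ε contributes ε.
<param> : 'then' <params> contributes {'then'}.
<param> : 'then' 'else' contributes {'then'}.
<param> : 'else' 'else' <stmt> contributes {'else'}.
From <param> : <cond> 'else': <cond> nullable, take FIRST(<cond>) ∪ {'else'} = { 'else', 'then' }.
Union: FIRST(<param>) = { 'else', 'then', ε }.

{ 'else', 'then', ε }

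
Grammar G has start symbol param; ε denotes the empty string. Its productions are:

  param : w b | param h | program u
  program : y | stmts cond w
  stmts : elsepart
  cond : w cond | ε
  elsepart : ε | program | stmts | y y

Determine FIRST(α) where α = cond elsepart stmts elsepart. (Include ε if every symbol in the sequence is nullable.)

{ w, y, ε }

Add FIRST(cond)\{ε} = { w }; cond is nullable, continue.
Add FIRST(elsepart)\{ε} = { w, y }; elsepart is nullable, continue.
Add FIRST(stmts)\{ε} = { w, y }; stmts is nullable, continue.
Add FIRST(elsepart)\{ε} = { w, y }; elsepart is nullable, continue.
Every symbol is nullable, so include ε.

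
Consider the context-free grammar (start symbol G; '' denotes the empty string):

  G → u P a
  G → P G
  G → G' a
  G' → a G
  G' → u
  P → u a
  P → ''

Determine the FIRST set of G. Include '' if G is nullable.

G → u P a contributes {u}.
From G → P G: P nullable, take FIRST(P) ∪ FIRST(G) = { a, u }.
From G → G' a: add FIRST(G') = { a, u }.
Union: FIRST(G) = { a, u }.

{ a, u }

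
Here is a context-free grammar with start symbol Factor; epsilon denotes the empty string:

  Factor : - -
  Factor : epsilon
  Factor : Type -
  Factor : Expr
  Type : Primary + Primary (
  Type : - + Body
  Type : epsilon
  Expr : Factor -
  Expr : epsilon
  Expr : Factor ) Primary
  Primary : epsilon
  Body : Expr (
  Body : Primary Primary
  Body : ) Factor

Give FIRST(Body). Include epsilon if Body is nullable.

{ (, ), +, -, epsilon }

From Body : Expr (: Expr nullable, take FIRST(Expr) ∪ {(} = { (, ), +, - }.
From Body : Primary Primary: Primary, Primary nullable, take FIRST(Primary) ∪ FIRST(Primary) = {  }; also epsilon since the whole RHS is nullable.
Body : ) Factor contributes {)}.
Union: FIRST(Body) = { (, ), +, -, epsilon }.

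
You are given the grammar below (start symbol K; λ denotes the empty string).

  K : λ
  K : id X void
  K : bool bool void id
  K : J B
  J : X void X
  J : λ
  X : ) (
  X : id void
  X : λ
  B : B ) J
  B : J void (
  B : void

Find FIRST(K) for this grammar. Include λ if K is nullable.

{ ), bool, id, void, λ }

K : λ contributes λ.
K : id X void contributes {id}.
K : bool bool void id contributes {bool}.
From K : J B: J nullable, take FIRST(J) ∪ FIRST(B) = { ), id, void }.
Union: FIRST(K) = { ), bool, id, void, λ }.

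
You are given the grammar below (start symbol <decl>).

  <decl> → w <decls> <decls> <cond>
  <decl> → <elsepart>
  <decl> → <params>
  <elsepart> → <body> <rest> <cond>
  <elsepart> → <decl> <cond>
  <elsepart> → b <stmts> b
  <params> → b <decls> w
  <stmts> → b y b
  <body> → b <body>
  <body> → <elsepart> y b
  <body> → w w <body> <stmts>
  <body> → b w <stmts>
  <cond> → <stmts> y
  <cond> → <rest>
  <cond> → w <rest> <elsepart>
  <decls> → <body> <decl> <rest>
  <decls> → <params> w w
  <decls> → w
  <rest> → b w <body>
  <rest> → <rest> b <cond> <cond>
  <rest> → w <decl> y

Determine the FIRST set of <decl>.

<decl> → w <decls> <decls> <cond> contributes {w}.
From <decl> → <elsepart>: add FIRST(<elsepart>) = { b, w }.
From <decl> → <params>: add FIRST(<params>) = { b }.
Union: FIRST(<decl>) = { b, w }.

{ b, w }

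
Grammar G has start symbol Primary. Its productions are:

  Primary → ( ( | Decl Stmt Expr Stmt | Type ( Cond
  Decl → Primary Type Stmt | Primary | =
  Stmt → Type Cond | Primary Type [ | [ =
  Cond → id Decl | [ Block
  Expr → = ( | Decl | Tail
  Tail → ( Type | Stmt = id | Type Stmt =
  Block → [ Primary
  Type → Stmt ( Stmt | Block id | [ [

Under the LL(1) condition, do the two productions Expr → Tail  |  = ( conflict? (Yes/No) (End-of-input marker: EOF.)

FIRST(Tail) = { (, =, [ } and FIRST(= () = { = }.
Both contain =, so the two alternatives are not disjoint — LL(1) conflict.

Yes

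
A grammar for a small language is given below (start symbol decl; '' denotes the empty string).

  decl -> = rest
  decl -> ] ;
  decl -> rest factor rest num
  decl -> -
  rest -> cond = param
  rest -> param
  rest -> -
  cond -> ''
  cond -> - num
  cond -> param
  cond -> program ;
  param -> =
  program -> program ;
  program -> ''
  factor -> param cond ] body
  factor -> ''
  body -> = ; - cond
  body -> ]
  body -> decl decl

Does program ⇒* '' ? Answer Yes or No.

Yes

program has an ''-production, so program ⇒ ''.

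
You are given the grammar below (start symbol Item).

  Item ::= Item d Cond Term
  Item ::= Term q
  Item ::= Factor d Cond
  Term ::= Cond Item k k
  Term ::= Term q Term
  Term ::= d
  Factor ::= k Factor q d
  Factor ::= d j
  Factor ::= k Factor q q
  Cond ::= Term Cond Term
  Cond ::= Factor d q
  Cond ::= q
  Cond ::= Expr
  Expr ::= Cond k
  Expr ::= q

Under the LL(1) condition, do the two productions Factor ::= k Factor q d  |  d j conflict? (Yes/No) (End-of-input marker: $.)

No

FIRST(k Factor q d) = { k } and FIRST(d j) = { d }.
The FIRST sets are disjoint and neither alternative is nullable — no conflict.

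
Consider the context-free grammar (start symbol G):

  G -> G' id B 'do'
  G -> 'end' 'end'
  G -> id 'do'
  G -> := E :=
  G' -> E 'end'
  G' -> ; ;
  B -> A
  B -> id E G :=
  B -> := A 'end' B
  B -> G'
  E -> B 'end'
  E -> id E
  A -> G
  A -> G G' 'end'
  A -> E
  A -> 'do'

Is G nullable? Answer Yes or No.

No

No nonterminal in this grammar is nullable.
No production of G has an RHS whose symbols are all nullable, so G is not nullable.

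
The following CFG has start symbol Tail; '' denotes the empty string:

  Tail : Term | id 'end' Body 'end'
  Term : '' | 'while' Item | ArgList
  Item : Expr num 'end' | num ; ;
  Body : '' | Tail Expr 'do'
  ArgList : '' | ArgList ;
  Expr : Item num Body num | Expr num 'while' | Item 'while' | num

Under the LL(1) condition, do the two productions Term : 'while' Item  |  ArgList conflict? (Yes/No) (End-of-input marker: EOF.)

No

FIRST('while' Item) = { 'while' } and FIRST(ArgList) = { ;, '' }.
The second is nullable but FOLLOW(Term) = { EOF, num } is disjoint from FIRST of the first.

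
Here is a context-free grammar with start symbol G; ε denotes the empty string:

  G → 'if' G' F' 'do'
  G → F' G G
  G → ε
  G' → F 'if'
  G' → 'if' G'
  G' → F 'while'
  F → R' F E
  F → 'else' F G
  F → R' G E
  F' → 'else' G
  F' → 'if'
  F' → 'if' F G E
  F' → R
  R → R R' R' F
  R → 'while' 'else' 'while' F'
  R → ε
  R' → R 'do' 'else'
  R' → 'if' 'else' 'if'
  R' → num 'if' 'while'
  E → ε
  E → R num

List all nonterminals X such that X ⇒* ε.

{ E, F', G, R }

Directly nullable (have an ε-production): G, R, E.
F' → R with every symbol nullable, so F' is nullable.
No other nonterminal has a production whose RHS symbols are all nullable.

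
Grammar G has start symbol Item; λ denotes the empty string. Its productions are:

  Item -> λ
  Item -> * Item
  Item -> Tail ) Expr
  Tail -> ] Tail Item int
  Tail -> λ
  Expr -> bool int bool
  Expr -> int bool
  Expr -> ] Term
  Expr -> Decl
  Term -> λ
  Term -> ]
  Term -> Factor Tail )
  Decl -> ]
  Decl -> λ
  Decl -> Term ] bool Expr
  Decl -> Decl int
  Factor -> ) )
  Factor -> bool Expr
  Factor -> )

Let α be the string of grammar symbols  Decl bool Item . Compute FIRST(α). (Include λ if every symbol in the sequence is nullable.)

Add FIRST(Decl)\{λ} = { ), ], bool, int }; Decl is nullable, continue.
bool is a terminal; add {bool} and stop.

{ ), ], bool, int }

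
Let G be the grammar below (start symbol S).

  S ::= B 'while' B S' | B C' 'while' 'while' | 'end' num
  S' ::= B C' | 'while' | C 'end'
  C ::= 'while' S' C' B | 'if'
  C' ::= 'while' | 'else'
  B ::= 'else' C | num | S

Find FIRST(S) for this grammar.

From S ::= B 'while' B S': add FIRST(B) = { 'else', 'end', num }.
From S ::= B C' 'while' 'while': add FIRST(B) = { 'else', 'end', num }.
S ::= 'end' num contributes {'end'}.
Union: FIRST(S) = { 'else', 'end', num }.

{ 'else', 'end', num }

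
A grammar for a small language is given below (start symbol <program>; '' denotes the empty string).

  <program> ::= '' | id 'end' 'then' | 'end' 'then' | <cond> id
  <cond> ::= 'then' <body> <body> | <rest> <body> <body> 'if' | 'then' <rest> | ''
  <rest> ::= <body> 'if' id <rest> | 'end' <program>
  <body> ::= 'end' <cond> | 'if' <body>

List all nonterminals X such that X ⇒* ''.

Directly nullable (have an ''-production): <program>, <cond>.
No other nonterminal has a production whose RHS symbols are all nullable.

{ <cond>, <program> }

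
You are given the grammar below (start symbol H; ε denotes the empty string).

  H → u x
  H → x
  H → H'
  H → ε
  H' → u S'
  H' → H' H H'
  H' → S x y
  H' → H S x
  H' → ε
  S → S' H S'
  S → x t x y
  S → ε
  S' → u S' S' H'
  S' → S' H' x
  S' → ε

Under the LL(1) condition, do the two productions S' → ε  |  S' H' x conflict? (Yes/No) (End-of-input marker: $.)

Yes

FIRST(ε) = { ε } and FIRST(S' H' x) = { u, x }.
The first alternative is nullable and FOLLOW(S') = { $, u, x } shares u with FIRST of the second — conflict.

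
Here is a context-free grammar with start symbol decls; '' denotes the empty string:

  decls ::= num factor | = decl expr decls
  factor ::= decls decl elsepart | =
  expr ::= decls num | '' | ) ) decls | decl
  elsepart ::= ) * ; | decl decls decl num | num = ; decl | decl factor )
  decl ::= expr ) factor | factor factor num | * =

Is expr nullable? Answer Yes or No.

expr has an ''-production, so expr ⇒ ''.

Yes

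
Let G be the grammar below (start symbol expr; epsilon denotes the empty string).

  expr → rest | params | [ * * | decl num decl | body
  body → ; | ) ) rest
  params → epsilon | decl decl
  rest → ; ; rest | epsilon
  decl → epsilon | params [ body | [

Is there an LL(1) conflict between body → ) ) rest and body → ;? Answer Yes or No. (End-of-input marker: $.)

FIRST() ) rest) = { ) } and FIRST(;) = { ; }.
The FIRST sets are disjoint and neither alternative is nullable — no conflict.

No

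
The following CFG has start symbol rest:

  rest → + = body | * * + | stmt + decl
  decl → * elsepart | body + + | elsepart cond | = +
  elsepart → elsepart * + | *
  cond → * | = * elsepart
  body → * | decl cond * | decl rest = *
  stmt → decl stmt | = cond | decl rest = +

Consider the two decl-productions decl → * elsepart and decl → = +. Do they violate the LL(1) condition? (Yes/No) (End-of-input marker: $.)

FIRST(* elsepart) = { * } and FIRST(= +) = { = }.
The FIRST sets are disjoint and neither alternative is nullable — no conflict.

No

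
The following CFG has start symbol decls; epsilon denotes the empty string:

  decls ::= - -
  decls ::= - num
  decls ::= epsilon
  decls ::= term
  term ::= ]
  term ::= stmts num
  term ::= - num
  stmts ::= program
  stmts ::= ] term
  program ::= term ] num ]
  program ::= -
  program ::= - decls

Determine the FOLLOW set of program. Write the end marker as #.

{ num }

In stmts ::= program: program is at the end, add FOLLOW(stmts) = { num }.
Union: FOLLOW(program) = { num }.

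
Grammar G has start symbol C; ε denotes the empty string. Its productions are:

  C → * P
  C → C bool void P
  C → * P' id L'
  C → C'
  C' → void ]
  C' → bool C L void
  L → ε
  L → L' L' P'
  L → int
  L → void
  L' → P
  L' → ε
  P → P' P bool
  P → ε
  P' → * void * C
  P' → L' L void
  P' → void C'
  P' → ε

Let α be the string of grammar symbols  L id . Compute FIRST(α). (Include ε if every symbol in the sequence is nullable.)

{ *, bool, id, int, void }

Add FIRST(L)\{ε} = { *, bool, int, void }; L is nullable, continue.
id is a terminal; add {id} and stop.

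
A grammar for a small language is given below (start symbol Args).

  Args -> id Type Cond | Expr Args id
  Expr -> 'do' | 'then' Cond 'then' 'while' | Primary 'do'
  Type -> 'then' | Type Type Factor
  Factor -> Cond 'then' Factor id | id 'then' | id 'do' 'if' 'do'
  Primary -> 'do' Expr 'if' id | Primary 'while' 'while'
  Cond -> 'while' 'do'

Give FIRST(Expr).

{ 'do', 'then' }

Expr -> 'do' contributes {'do'}.
Expr -> 'then' Cond 'then' 'while' contributes {'then'}.
From Expr -> Primary 'do': add FIRST(Primary) = { 'do' }.
Union: FIRST(Expr) = { 'do', 'then' }.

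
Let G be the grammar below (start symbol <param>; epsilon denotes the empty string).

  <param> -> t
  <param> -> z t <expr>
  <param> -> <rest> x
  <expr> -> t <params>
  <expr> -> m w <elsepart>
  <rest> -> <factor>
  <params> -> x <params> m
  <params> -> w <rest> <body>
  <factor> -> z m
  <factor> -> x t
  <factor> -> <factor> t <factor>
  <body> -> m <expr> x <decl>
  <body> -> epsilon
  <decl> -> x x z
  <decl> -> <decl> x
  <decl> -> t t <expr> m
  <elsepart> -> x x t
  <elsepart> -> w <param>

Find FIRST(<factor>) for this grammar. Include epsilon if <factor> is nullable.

<factor> -> z m contributes {z}.
<factor> -> x t contributes {x}.
From <factor> -> <factor> t <factor>: add FIRST(<factor>) = { x, z }.
Union: FIRST(<factor>) = { x, z }.

{ x, z }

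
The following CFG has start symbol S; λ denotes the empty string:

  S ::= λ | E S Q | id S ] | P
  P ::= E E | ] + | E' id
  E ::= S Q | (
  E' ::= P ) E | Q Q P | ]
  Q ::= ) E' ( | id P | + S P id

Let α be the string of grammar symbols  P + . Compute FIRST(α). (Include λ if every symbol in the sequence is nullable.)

Add FIRST(P) = { (, ), +, ], id }; P is not nullable, stop.

{ (, ), +, ], id }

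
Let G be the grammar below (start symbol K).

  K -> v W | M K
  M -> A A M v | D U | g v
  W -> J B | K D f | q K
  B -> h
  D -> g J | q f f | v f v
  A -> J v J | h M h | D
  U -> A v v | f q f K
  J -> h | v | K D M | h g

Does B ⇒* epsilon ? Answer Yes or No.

No

No nonterminal in this grammar is nullable.
No production of B has an RHS whose symbols are all nullable, so B is not nullable.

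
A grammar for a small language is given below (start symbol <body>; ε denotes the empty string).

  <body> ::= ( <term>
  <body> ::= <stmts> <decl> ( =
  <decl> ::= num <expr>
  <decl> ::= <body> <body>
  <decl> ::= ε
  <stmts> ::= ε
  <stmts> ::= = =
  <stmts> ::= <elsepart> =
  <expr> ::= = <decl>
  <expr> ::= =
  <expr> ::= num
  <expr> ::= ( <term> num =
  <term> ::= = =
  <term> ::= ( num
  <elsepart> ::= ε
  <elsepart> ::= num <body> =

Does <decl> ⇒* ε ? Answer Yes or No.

<decl> has an ε-production, so <decl> ⇒ ε.

Yes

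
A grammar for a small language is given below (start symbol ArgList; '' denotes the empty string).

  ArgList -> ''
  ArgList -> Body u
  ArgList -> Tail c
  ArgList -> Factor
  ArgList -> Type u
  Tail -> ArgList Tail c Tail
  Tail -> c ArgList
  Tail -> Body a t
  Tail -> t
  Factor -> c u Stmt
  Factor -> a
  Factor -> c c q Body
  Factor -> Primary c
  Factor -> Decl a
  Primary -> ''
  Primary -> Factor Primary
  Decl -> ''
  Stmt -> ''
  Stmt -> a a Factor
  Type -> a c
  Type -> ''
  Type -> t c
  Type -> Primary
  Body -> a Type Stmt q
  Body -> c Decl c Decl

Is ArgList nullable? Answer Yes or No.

ArgList has an ''-production, so ArgList ⇒ ''.

Yes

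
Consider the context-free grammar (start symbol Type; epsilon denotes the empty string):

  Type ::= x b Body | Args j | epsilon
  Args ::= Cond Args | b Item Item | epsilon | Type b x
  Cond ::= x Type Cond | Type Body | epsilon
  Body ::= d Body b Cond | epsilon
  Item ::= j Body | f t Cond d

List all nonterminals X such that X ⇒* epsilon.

Directly nullable (have an epsilon-production): Type, Args, Cond, Body.
No other nonterminal has a production whose RHS symbols are all nullable.

{ Args, Body, Cond, Type }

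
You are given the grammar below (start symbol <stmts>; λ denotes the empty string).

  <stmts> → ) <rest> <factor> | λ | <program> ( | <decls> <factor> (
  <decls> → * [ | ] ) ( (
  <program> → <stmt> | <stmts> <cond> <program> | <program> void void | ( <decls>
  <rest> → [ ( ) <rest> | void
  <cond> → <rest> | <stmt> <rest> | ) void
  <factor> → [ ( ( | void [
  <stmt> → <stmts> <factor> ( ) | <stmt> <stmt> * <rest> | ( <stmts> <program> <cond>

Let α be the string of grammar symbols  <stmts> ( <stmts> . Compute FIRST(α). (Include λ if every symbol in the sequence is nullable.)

Add FIRST(<stmts>)\{λ} = { (, ), *, [, ], void }; <stmts> is nullable, continue.
( is a terminal; add {(} and stop.

{ (, ), *, [, ], void }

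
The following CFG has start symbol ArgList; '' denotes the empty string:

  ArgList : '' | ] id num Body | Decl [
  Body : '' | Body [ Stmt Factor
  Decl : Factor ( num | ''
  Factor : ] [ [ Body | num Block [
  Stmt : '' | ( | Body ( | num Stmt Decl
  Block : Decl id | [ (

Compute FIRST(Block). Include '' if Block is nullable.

From Block : Decl id: Decl nullable, take FIRST(Decl) ∪ {id} = { ], id, num }.
Block : [ ( contributes {[}.
Union: FIRST(Block) = { [, ], id, num }.

{ [, ], id, num }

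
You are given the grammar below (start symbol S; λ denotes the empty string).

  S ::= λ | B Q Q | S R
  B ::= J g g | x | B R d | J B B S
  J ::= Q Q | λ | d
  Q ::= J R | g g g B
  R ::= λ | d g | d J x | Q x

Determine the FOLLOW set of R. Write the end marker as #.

In S ::= S R: R is at the end, add FOLLOW(S) = { #, d, g, x }.
In B ::= B R d: add FIRST(d) = { d }.
In Q ::= J R: R is at the end, add FOLLOW(Q) = { #, d, g, x }.
Union: FOLLOW(R) = { #, d, g, x }.

{ #, d, g, x }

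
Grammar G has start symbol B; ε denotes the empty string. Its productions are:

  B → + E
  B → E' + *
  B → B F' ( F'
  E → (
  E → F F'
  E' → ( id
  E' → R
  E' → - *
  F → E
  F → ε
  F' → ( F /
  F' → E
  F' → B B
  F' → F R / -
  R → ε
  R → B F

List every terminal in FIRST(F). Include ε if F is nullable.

From F → E: add FIRST(E) = { (, +, -, / }.
F → ε contributes ε.
Union: FIRST(F) = { (, +, -, /, ε }.

{ (, +, -, /, ε }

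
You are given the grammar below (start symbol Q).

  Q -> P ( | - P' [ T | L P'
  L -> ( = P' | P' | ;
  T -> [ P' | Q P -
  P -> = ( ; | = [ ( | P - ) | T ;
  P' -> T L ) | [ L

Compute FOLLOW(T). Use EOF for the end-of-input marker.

{ EOF, (, -, ;, =, [ }

In Q -> - P' [ T: T is at the end, add FOLLOW(Q) = { EOF, (, -, ;, =, [ }.
In P -> T ;: add FIRST(;) = { ; }.
In P' -> T L ): add FIRST(L )) = { (, -, ;, =, [ }.
Union: FOLLOW(T) = { EOF, (, -, ;, =, [ }.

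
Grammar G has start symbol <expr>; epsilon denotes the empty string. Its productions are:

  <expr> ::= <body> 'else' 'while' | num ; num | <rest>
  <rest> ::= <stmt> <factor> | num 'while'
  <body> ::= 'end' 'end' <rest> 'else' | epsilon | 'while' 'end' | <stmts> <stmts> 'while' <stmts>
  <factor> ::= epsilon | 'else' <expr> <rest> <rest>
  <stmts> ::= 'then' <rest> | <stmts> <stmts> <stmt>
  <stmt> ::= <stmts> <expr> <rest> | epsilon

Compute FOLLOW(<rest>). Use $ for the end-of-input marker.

In <expr> ::= <rest>: <rest> is at the end, add FOLLOW(<expr>) = { $, 'else', 'end', 'then', 'while', num }.
In <body> ::= 'end' 'end' <rest> 'else': add FIRST('else') = { 'else' }.
In <factor> ::= 'else' <expr> <rest> <rest>: add FIRST(<rest>)\{epsilon} = { 'else', 'then', num }.
  Since <rest> is nullable, also add FOLLOW(<factor>) = { $, 'else', 'end', 'then', 'while', num }.
In <factor> ::= 'else' <expr> <rest> <rest>: <rest> is at the end, add FOLLOW(<factor>) = { $, 'else', 'end', 'then', 'while', num }.
In <stmts> ::= 'then' <rest>: <rest> is at the end, add FOLLOW(<stmts>) = { $, 'else', 'end', 'then', 'while', num }.
In <stmt> ::= <stmts> <expr> <rest>: <rest> is at the end, add FOLLOW(<stmt>) = { $, 'else', 'end', 'then', 'while', num }.
Union: FOLLOW(<rest>) = { $, 'else', 'end', 'then', 'while', num }.

{ $, 'else', 'end', 'then', 'while', num }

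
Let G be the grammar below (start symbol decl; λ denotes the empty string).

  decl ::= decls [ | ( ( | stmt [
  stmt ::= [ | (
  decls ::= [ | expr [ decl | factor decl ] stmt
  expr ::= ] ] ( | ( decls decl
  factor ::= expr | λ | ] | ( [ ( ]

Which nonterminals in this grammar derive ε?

Directly nullable (have an λ-production): factor.
No other nonterminal has a production whose RHS symbols are all nullable.

{ factor }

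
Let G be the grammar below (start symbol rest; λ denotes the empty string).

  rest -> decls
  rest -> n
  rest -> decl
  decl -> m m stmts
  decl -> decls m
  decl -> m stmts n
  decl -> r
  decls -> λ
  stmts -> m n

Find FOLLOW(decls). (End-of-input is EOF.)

{ EOF, m }

In rest -> decls: decls is at the end, add FOLLOW(rest) = { EOF }.
In decl -> decls m: add FIRST(m) = { m }.
Union: FOLLOW(decls) = { EOF, m }.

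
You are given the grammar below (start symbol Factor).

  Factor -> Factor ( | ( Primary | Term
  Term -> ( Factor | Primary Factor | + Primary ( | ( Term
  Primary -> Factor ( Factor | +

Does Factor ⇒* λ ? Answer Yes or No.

No nonterminal in this grammar is nullable.
No production of Factor has an RHS whose symbols are all nullable, so Factor is not nullable.

No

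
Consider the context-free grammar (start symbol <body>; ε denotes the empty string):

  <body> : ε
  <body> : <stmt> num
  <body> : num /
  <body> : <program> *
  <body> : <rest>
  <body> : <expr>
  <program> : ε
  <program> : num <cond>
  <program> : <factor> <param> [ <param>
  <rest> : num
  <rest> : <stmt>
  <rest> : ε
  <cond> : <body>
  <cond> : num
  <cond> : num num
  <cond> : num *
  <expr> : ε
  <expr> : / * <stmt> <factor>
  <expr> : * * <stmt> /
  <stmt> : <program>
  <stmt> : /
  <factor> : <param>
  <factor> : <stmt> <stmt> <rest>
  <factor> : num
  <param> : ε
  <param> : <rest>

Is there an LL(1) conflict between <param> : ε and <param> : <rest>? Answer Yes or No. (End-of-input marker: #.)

Yes

FIRST(ε) = { ε } and FIRST(<rest>) = { /, [, num, ε }.
Both alternatives are nullable, violating the LL(1) condition.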